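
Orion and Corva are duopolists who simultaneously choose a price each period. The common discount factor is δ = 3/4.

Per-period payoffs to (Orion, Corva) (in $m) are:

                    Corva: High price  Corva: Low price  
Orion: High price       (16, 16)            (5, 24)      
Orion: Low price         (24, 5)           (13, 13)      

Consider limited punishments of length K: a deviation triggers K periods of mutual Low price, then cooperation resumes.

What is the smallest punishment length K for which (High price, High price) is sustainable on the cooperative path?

No profitable deviation requires (16−13)(δ+…+δ^K) ≥ 24−16, i.e. δ+…+δ^K ≥ 8/3 ≈ 2.6667.
With δ = 3/4, the partial sums are K=1: 0.7500, K=2: 1.3125, …, K=6: 2.4661, K=7: 2.5995, K=8: 2.6997.
K = 8 is the first length at which the sum reaches 2.6667.

8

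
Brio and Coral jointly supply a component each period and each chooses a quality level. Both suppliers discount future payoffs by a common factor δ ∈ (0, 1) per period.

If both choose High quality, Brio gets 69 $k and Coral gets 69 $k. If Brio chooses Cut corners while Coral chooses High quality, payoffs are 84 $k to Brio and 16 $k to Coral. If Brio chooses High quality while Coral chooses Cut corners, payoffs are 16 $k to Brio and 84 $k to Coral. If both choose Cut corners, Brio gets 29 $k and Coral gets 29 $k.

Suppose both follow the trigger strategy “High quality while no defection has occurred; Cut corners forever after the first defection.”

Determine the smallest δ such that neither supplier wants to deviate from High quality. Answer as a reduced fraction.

Under grim trigger the critical discount factor is (T−C)/(T−P) with T = 84, C = 69, P = 29.
δ* = (84−69)/(84−29) = 15/55 = 3/11.

3/11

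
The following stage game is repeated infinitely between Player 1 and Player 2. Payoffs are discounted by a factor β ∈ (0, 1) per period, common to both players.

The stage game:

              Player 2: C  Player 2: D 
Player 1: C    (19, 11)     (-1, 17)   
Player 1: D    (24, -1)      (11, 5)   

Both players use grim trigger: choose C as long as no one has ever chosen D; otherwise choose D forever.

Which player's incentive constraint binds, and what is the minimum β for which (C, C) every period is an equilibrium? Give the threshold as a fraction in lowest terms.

Player 2; β ≥ 1/2

Player 1's threshold: (24−19)/(24−11) = 5/13.
Player 2's threshold: (17−11)/(17−5) = 1/2.
5/13 < 1/2, so Player 2 binds and β* = 1/2.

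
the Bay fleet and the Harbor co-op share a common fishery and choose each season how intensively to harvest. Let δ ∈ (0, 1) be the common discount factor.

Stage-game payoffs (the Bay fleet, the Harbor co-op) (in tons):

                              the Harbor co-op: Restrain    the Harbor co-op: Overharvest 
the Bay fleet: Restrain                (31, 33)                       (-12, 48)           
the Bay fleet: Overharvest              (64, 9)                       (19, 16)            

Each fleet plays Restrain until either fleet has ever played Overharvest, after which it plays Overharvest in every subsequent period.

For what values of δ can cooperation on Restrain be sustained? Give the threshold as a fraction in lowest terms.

11/15

For the Bay fleet: deviation gain 64−31 = 33, per-period punishment loss 31−19 = 12. IC gives δ ≥ 33/45 = 11/15.
For the Harbor co-op: gain 15, loss 17 per period, so δ ≥ 15/32.
The tighter constraint is the Bay fleet's, so cooperation needs δ ≥ 11/15.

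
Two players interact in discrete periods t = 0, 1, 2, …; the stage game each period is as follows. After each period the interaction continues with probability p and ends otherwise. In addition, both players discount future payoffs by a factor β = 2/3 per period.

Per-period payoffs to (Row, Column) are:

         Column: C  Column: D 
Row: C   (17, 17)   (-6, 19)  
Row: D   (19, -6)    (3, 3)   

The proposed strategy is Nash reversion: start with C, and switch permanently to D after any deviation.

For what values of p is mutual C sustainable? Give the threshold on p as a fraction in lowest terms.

3/16

With continuation probability p and discount β, the effective per-period discount factor is βp.
Grim-trigger IC: βp ≥ (19−17)/(19−3) = 1/8.
So p ≥ (1/8)/(2/3) = 3/16.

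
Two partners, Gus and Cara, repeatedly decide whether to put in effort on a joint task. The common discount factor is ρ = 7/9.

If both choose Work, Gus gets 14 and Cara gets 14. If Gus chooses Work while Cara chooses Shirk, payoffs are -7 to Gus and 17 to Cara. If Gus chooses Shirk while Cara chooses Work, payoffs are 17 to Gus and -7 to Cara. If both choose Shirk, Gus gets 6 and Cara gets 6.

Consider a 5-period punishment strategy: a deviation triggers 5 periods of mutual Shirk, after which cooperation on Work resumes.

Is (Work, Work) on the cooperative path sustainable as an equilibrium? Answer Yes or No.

IC: ρ+…+ρ^5 ≥ (17−14)/(14−6) = 3/8.
At ρ = 7/9: partial sum = 2.5038 ≥ 0.3750. Cooperation sustainable.

Yes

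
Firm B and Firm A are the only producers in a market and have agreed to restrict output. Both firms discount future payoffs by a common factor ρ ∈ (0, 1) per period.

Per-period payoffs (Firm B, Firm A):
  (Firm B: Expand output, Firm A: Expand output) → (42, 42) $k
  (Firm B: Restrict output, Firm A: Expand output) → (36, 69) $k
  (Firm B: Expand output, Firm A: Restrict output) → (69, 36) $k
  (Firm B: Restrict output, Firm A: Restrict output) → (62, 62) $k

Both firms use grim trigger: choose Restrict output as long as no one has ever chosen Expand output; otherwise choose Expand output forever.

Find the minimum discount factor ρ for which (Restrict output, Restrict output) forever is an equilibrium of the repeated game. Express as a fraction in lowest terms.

Under grim trigger the critical discount factor is (T−C)/(T−P) with T = 69, C = 62, P = 42.
ρ* = (69−62)/(69−42) = 7/27.

7/27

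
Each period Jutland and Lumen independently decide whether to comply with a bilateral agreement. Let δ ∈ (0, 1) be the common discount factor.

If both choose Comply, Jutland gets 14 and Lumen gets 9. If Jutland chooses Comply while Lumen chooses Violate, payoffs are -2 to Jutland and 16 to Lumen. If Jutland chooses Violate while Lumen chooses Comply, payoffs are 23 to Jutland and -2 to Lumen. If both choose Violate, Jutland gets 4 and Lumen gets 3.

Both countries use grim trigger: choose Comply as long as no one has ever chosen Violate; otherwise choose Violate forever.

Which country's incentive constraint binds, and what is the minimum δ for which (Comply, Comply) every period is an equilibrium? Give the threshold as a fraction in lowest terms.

Lumen; δ ≥ 7/13

Jutland: cooperation gives 14 each period; deviation gives 23 once then 4 forever.
  14/(1−δ) ≥ 23 + 4δ/(1−δ) ⇒ δ ≥ 9/19.
Lumen: cooperation gives 9 each period; deviation gives 16 once then 3 forever.
  δ ≥ 7/13.
Both must hold, so the binding constraint is Lumen's: δ ≥ 7/13.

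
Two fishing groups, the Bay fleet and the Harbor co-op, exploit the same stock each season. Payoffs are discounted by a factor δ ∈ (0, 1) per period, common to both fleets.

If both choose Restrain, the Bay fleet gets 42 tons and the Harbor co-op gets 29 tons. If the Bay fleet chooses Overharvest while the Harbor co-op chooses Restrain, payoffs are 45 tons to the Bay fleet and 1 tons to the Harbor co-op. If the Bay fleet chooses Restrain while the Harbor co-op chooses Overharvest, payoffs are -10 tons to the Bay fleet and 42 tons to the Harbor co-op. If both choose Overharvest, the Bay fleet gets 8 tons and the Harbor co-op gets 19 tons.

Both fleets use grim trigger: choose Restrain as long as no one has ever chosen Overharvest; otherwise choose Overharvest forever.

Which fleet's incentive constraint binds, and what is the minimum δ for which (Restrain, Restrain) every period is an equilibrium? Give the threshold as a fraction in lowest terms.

the Harbor co-op; δ ≥ 13/23

the Bay fleet's threshold: (45−42)/(45−8) = 3/37.
the Harbor co-op's threshold: (42−29)/(42−19) = 13/23.
3/37 < 13/23, so the Harbor co-op binds and δ* = 13/23.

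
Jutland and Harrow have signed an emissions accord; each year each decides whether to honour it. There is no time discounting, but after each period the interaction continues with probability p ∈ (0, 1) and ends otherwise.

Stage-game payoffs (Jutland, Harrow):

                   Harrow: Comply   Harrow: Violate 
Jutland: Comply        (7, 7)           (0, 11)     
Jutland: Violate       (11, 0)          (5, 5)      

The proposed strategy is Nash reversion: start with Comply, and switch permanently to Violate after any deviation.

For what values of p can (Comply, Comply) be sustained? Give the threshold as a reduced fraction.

With no time discounting, the continuation probability p plays the role of the discount factor.
Grim-trigger IC: 7/(1−p) ≥ 11 + 5p/(1−p) ⇒ p ≥ (11−7)/(11−5) = 2/3.

2/3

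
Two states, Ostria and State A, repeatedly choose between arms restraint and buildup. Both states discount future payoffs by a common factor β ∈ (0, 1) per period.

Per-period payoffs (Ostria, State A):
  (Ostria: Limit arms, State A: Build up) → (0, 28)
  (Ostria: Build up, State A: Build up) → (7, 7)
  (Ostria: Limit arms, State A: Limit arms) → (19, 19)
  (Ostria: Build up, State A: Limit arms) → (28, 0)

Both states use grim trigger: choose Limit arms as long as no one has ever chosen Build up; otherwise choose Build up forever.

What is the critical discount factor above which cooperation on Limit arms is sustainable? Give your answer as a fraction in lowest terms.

3/7

One-period gain from deviating is 28 − 19 = 9. The loss is 19 − 7 = 12 in every subsequent period, with present value 12·β/(1−β).
Deviation is unprofitable when 12·β/(1−β) ≥ 9, i.e. β/(1−β) ≥ 3/4.
Equivalently β ≥ 9/(9+12) = 3/7.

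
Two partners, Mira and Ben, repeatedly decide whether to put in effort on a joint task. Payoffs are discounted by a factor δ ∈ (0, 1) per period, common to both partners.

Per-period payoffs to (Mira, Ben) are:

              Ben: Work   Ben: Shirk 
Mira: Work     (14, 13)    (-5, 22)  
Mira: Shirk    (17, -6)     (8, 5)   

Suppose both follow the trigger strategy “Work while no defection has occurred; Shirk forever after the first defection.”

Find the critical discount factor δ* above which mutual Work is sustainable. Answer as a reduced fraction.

9/17

For Mira: deviation gain 17−14 = 3, per-period punishment loss 14−8 = 6. IC gives δ ≥ 3/9 = 1/3.
For Ben: gain 9, loss 8 per period, so δ ≥ 9/17.
The tighter constraint is Ben's, so cooperation needs δ ≥ 9/17.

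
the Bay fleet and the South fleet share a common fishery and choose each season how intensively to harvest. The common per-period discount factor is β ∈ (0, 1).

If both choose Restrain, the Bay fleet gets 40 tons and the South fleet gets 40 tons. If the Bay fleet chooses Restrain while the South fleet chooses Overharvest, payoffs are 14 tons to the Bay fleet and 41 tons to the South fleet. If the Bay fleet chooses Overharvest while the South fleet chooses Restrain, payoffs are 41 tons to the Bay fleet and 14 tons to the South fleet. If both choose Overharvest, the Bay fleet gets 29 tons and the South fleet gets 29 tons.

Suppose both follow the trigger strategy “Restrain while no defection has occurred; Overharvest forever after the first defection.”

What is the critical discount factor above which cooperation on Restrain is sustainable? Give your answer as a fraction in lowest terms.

Under grim trigger the critical discount factor is (T−C)/(T−P) with T = 41, C = 40, P = 29.
β* = (41−40)/(41−29) = 1/12.

1/12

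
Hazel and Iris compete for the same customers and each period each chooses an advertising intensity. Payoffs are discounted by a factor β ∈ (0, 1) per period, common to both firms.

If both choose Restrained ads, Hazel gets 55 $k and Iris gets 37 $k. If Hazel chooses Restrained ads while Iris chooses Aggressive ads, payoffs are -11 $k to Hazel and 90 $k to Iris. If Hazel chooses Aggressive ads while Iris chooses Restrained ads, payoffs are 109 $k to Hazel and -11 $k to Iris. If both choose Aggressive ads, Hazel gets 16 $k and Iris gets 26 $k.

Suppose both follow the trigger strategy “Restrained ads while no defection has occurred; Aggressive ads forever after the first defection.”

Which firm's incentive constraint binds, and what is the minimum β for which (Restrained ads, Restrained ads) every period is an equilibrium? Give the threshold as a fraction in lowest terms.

Iris; β ≥ 53/64

Hazel: cooperation gives 55 each period; deviation gives 109 once then 16 forever.
  55/(1−β) ≥ 109 + 16β/(1−β) ⇒ β ≥ 54/93 = 18/31.
Iris: cooperation gives 37 each period; deviation gives 90 once then 26 forever.
  β ≥ 53/64.
Both must hold, so the binding constraint is Iris's: β ≥ 53/64.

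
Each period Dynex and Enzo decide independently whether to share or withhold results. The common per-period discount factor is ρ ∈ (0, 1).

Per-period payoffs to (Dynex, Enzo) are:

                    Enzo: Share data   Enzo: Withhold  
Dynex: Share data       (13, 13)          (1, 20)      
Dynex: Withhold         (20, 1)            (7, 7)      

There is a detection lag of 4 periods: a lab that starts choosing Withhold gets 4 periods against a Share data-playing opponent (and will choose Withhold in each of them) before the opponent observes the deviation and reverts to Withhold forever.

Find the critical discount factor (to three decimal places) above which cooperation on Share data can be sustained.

The best deviation is to choose Withhold for all 4 undetected periods, earning 20 each, then 7 forever once detected.
Deviation value: 20(1−ρ^4)/(1−ρ) + 7ρ^4/(1−ρ); cooperation value: 13/(1−ρ).
IC: 13 ≥ 20(1−ρ^4) + 7ρ^4 = 20 − 13ρ^4.
So ρ^4 ≥ 7/13, giving ρ ≥ (7/13)^(1/4) ≈ 0.857.

0.857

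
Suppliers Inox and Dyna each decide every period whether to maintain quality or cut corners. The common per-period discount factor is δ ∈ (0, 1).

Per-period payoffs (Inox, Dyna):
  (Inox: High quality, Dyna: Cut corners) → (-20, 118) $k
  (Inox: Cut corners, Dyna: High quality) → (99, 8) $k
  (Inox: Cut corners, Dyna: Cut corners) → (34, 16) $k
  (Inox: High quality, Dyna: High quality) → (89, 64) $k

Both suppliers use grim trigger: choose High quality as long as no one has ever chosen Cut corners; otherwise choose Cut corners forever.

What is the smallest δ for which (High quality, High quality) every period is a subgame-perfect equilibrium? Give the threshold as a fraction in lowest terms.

Inox: cooperation gives 89 each period; deviation gives 99 once then 34 forever.
  89/(1−δ) ≥ 99 + 34δ/(1−δ) ⇒ δ ≥ 10/65 = 2/13.
Dyna: cooperation gives 64 each period; deviation gives 118 once then 16 forever.
  δ ≥ 54/102 = 9/17.
Both must hold, so the binding constraint is Dyna's: δ ≥ 9/17.

9/17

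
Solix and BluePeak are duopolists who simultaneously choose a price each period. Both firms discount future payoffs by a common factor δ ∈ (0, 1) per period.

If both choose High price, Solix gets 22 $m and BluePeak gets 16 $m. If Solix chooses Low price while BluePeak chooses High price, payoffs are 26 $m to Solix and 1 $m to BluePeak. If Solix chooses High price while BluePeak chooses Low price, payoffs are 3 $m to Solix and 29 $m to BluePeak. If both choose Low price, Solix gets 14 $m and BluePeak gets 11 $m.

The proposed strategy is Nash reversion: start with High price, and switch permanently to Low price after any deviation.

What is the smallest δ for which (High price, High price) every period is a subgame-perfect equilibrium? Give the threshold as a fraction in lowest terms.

Solix's threshold: (26−22)/(26−14) = 1/3.
BluePeak's threshold: (29−16)/(29−11) = 13/18.
1/3 < 13/18, so BluePeak binds and δ* = 13/18.

13/18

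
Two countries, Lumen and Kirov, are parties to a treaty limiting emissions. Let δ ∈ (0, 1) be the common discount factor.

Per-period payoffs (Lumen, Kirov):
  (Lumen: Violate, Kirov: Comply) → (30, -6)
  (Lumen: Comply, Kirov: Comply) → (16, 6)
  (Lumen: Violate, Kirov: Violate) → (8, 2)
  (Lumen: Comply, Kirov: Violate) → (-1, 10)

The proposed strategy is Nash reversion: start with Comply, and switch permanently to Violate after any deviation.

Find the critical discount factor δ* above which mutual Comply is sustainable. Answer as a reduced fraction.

For Lumen: deviation gain 30−16 = 14, per-period punishment loss 16−8 = 8. IC gives δ ≥ 14/22 = 7/11.
For Kirov: gain 4, loss 4 per period, so δ ≥ 4/8 = 1/2.
The tighter constraint is Lumen's, so cooperation needs δ ≥ 7/11.

7/11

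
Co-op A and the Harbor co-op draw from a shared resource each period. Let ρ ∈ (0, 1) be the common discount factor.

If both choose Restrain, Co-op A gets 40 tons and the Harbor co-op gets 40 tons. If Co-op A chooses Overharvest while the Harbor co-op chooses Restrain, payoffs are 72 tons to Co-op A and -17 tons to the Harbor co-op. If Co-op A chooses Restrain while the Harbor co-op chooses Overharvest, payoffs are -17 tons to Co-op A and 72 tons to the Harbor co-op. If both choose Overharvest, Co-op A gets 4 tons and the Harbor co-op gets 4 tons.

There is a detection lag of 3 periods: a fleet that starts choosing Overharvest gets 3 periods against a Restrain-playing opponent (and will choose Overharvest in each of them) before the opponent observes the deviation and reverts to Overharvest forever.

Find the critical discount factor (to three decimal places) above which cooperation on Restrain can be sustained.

0.778

Deviating for the 3 undetected periods gains 72−40 = 32 per period over cooperation, then loses 40−4 = 36 per period forever once punishment starts.
Gain: 32(1 + ρ + … + ρ^2); loss: 36·ρ^3/(1−ρ).
No profitable deviation ⇔ 32(1−ρ^3) ≤ 36·ρ^3, i.e. ρ^3 ≥ 32/(32+36) = 8/17.
Hence ρ ≥ (8/17)^(1/3) ≈ 0.778.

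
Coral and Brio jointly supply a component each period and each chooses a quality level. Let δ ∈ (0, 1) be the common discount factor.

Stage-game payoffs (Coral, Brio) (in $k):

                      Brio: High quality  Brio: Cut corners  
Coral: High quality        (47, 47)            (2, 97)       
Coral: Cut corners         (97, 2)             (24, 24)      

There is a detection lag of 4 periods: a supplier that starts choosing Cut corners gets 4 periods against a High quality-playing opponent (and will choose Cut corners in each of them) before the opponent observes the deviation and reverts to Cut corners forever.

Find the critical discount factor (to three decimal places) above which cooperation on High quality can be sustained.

A deviator earns 97 for 4 periods, then 24 forever; cooperating earns 47 forever. Multiplying the IC by (1−δ):
47 ≥ 97(1−δ^4) + 24δ^4, so 73·δ^4 ≥ 50 and δ^4 ≥ 50/73.
δ ≥ (50/73)^(1/4) ≈ 0.910.

0.910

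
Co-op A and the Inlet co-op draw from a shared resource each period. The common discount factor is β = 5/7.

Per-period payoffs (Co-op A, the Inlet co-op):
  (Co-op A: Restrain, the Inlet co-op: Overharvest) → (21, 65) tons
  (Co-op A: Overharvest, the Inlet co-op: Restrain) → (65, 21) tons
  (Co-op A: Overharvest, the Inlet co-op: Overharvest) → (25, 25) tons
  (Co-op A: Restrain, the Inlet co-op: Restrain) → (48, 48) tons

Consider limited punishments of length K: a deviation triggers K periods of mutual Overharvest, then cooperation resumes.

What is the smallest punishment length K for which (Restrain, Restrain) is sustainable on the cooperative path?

Need Σ_{k=1}^{K} β^k ≥ (65−48)/(48−25) = 0.7391 at β = 5/7.
At K = 1 the sum is 0.7143 < 0.7391; at K = 2 it is 1.2245 ≥ 0.7391.
So the minimum punishment length is K = 2.

2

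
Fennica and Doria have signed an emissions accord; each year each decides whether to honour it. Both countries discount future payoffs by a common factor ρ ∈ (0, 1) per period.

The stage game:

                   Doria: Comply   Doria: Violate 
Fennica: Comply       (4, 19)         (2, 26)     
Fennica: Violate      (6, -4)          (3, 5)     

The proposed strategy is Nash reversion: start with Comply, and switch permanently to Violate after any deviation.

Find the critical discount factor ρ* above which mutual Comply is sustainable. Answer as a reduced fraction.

2/3

Fennica's threshold: (6−4)/(6−3) = 2/3.
Doria's threshold: (26−19)/(26−5) = 1/3.
2/3 > 1/3, so Fennica binds and ρ* = 2/3.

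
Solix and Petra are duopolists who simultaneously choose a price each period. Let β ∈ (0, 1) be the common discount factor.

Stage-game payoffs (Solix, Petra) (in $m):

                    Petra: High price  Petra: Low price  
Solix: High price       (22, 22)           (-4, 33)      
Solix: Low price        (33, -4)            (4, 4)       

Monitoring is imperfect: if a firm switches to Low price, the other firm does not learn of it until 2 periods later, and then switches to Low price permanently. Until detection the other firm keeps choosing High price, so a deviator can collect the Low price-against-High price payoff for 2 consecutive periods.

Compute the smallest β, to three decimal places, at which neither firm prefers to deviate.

A deviator earns 33 for 2 periods, then 4 forever; cooperating earns 22 forever. Multiplying the IC by (1−β):
22 ≥ 33(1−β^2) + 4β^2, so 29·β^2 ≥ 11 and β^2 ≥ 11/29.
β ≥ (11/29)^(1/2) ≈ 0.616.

0.616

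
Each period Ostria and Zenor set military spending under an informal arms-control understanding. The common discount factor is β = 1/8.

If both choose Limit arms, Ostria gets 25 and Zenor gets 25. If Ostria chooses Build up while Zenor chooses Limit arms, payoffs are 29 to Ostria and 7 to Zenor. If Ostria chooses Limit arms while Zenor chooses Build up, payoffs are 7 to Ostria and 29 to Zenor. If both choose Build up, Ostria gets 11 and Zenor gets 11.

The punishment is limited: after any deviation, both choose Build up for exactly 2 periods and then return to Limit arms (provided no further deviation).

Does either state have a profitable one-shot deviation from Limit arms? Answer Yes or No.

Yes

A one-shot deviation gives 29 now, then 11 for 2 periods, then back to 25.
Gain from deviating: (29−25) today; loss: (25−11) in each of the next 2 periods.
No-deviation condition: (25−11)(β+…+β^2) ≥ 29−25, i.e. β+…+β^2 ≥ 2/7.
At β = 1/8: β+…+β^2 = 0.1406 < 0.2857.
So cooperation is not sustainable.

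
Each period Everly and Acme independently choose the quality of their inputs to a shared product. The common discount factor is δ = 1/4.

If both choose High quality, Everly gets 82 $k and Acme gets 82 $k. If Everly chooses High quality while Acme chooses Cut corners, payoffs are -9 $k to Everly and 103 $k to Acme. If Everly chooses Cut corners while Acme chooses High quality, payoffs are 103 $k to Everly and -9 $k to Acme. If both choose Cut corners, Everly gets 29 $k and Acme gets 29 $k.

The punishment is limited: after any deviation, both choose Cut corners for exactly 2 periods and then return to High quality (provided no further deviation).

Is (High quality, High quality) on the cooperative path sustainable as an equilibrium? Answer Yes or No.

Comparing payoff streams over the 3 periods until play realigns: cooperate → 82(1+δ+…+δ^2); deviate → 103 + 29(δ+…+δ^2).
Cooperation is sustained iff (82−29)(δ+…+δ^2) ≥ 103−82.
δ+…+δ^2 = 1/4·(1−(1/4)^2)/(1−1/4) = 0.3125, and (103−82)/(82−29) = 0.3962.
0.3125 < 0.3962, so cooperation is not sustainable.

No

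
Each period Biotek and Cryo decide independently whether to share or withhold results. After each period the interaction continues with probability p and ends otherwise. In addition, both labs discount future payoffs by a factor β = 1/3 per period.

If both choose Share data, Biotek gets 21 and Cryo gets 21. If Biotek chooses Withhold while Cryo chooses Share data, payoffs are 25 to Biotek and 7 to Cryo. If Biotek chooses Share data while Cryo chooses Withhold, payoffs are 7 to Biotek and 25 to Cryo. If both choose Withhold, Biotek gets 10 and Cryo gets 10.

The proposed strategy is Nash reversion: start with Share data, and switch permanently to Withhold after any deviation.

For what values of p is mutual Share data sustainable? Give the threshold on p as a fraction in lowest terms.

With continuation probability p and discount β, the effective per-period discount factor is βp.
Grim-trigger IC: βp ≥ (25−21)/(25−10) = 4/15.
So p ≥ (4/15)/(1/3) = 4/5.

4/5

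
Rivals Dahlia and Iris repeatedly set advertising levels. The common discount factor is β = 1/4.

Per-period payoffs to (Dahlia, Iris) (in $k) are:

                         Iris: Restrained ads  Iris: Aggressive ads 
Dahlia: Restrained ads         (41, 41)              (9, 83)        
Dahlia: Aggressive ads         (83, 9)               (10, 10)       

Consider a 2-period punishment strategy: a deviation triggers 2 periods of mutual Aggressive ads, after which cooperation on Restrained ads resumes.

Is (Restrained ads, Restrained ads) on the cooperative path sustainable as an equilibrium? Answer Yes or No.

No

IC: β+…+β^2 ≥ (83−41)/(41−10) = 42/31.
At β = 1/4: partial sum = 0.3125 < 1.3548. Cooperation not sustainable.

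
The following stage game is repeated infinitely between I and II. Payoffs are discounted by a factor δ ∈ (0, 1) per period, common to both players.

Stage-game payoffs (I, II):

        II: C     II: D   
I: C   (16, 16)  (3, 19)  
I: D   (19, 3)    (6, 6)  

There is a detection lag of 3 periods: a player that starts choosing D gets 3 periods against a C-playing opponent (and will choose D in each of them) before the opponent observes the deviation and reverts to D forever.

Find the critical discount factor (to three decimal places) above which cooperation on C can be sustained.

0.613

Deviating for the 3 undetected periods gains 19−16 = 3 per period over cooperation, then loses 16−6 = 10 per period forever once punishment starts.
Gain: 3(1 + δ + … + δ^2); loss: 10·δ^3/(1−δ).
No profitable deviation ⇔ 3(1−δ^3) ≤ 10·δ^3, i.e. δ^3 ≥ 3/(3+10) = 3/13.
Hence δ ≥ (3/13)^(1/3) ≈ 0.613.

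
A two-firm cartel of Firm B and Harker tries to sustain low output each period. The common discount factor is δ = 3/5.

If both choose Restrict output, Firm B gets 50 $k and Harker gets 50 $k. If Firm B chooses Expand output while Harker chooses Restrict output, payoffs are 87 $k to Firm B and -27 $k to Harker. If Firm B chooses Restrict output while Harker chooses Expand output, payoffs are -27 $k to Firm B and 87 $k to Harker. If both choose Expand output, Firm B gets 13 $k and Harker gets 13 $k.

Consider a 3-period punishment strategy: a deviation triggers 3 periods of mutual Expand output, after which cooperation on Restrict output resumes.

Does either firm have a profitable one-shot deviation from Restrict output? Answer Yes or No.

No

Comparing payoff streams over the 4 periods until play realigns: cooperate → 50(1+δ+…+δ^3); deviate → 87 + 13(δ+…+δ^3).
Cooperation is sustained iff (50−13)(δ+…+δ^3) ≥ 87−50.
δ+…+δ^3 = 3/5·(1−(3/5)^3)/(1−3/5) = 1.1760, and (87−50)/(50−13) = 1.0000.
1.1760 ≥ 1.0000, so cooperation is sustainable.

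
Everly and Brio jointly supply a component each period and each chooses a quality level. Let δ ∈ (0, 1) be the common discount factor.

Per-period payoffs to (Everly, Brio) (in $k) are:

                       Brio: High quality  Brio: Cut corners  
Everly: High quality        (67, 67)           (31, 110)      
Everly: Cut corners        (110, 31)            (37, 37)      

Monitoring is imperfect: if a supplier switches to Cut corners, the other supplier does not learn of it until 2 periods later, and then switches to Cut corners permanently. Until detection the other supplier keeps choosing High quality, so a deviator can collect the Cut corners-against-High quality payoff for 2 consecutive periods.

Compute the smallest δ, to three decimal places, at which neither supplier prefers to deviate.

The best deviation is to choose Cut corners for all 2 undetected periods, earning 110 each, then 37 forever once detected.
Deviation value: 110(1−δ^2)/(1−δ) + 37δ^2/(1−δ); cooperation value: 67/(1−δ).
IC: 67 ≥ 110(1−δ^2) + 37δ^2 = 110 − 73δ^2.
So δ^2 ≥ 43/73, giving δ ≥ (43/73)^(1/2) ≈ 0.767.

0.767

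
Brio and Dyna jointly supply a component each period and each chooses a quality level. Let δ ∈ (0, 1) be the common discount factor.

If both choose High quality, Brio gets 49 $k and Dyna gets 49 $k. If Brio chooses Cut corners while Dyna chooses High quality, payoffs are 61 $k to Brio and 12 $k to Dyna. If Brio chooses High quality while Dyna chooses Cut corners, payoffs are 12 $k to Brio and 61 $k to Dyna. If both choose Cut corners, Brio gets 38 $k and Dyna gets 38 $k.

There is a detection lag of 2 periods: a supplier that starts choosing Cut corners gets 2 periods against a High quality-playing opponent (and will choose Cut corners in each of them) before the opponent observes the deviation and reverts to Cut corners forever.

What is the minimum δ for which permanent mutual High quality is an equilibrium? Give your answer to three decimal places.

0.722

A deviator earns 61 for 2 periods, then 38 forever; cooperating earns 49 forever. Multiplying the IC by (1−δ):
49 ≥ 61(1−δ^2) + 38δ^2, so 23·δ^2 ≥ 12 and δ^2 ≥ 12/23.
δ ≥ (12/23)^(1/2) ≈ 0.722.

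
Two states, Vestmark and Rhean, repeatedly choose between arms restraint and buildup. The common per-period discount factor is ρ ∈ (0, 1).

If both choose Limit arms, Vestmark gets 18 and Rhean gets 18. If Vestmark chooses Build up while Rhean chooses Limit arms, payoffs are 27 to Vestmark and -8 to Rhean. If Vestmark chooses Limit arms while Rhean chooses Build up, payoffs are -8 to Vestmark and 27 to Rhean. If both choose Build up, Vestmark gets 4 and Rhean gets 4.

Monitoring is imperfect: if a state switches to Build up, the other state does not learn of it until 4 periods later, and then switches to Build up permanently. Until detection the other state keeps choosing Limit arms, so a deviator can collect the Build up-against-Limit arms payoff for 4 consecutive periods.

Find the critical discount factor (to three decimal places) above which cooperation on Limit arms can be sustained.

The best deviation is to choose Build up for all 4 undetected periods, earning 27 each, then 4 forever once detected.
Deviation value: 27(1−ρ^4)/(1−ρ) + 4ρ^4/(1−ρ); cooperation value: 18/(1−ρ).
IC: 18 ≥ 27(1−ρ^4) + 4ρ^4 = 27 − 23ρ^4.
So ρ^4 ≥ 9/23, giving ρ ≥ (9/23)^(1/4) ≈ 0.791.

0.791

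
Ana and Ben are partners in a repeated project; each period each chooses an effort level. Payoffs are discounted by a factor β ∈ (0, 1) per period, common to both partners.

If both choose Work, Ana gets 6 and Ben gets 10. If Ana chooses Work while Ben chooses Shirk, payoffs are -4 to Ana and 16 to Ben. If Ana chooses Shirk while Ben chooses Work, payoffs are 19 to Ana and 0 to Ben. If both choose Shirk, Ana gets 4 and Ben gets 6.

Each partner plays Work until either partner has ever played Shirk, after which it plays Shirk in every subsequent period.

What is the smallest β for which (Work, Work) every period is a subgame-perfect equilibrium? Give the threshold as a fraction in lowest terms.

Ana: cooperation gives 6 each period; deviation gives 19 once then 4 forever.
  6/(1−β) ≥ 19 + 4β/(1−β) ⇒ β ≥ 13/15.
Ben: cooperation gives 10 each period; deviation gives 16 once then 6 forever.
  β ≥ 6/10 = 3/5.
Both must hold, so the binding constraint is Ana's: β ≥ 13/15.

13/15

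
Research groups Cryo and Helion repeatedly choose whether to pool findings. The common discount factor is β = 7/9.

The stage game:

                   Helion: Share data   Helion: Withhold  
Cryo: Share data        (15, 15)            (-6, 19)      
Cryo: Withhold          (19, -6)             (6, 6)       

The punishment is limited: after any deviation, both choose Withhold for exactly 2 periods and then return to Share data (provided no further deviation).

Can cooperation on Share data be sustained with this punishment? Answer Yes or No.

A one-shot deviation gives 19 now, then 6 for 2 periods, then back to 15.
Gain from deviating: (19−15) today; loss: (15−6) in each of the next 2 periods.
No-deviation condition: (15−6)(β+…+β^2) ≥ 19−15, i.e. β+…+β^2 ≥ 4/9.
At β = 7/9: β+…+β^2 = 1.3827 ≥ 0.4444.
So cooperation is sustainable.

Yes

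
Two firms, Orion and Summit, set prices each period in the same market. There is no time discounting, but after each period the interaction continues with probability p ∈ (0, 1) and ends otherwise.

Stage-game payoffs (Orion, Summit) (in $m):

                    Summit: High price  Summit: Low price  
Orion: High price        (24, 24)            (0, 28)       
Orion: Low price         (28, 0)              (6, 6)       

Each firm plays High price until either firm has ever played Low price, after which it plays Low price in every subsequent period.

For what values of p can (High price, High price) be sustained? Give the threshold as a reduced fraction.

With no time discounting, the continuation probability p plays the role of the discount factor.
Grim-trigger IC: 24/(1−p) ≥ 28 + 6p/(1−p) ⇒ p ≥ (28−24)/(28−6) = 2/11.

2/11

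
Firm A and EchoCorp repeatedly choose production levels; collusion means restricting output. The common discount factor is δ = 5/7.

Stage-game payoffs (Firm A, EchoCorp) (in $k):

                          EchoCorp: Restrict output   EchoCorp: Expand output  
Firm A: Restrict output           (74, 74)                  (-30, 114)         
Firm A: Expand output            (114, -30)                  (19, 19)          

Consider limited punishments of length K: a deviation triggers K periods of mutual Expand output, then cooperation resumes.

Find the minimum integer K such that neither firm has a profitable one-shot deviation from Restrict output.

No profitable deviation requires (74−19)(δ+…+δ^K) ≥ 114−74, i.e. δ+…+δ^K ≥ 8/11 ≈ 0.7273.
With δ = 5/7, the partial sums are K=1: 0.7143, K=2: 1.2245.
K = 2 is the first length at which the sum reaches 0.7273.

2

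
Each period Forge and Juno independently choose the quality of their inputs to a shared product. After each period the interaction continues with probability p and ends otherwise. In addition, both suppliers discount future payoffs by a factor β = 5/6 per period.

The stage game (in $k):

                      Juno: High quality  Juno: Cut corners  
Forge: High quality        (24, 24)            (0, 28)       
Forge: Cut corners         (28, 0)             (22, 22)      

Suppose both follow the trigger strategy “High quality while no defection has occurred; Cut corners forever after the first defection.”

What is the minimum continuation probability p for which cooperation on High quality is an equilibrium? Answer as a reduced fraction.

4/5

With continuation probability p and discount β, the effective per-period discount factor is βp.
Grim-trigger IC: βp ≥ (28−24)/(28−22) = 2/3.
So p ≥ (2/3)/(5/6) = 4/5.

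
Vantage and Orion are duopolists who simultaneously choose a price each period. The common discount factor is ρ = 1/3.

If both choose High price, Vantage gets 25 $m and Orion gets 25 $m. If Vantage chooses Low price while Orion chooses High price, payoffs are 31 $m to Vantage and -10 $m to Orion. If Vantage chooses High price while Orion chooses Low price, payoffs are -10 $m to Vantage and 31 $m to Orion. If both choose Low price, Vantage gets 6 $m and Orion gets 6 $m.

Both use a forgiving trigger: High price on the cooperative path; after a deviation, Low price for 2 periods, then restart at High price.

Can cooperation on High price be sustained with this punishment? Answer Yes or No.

Yes

Comparing payoff streams over the 3 periods until play realigns: cooperate → 25(1+ρ+…+ρ^2); deviate → 31 + 6(ρ+…+ρ^2).
Cooperation is sustained iff (25−6)(ρ+…+ρ^2) ≥ 31−25.
ρ+…+ρ^2 = 1/3·(1−(1/3)^2)/(1−1/3) = 0.4444, and (31−25)/(25−6) = 0.3158.
0.4444 ≥ 0.3158, so cooperation is sustainable.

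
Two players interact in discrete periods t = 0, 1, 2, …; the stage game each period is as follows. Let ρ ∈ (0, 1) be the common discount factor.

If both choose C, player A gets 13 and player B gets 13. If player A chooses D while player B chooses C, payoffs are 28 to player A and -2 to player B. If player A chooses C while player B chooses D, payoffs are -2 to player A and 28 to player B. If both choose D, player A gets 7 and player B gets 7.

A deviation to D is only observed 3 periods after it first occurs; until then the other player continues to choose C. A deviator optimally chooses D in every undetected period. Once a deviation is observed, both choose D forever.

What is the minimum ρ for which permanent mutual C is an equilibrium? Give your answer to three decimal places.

0.894

The best deviation is to choose D for all 3 undetected periods, earning 28 each, then 7 forever once detected.
Deviation value: 28(1−ρ^3)/(1−ρ) + 7ρ^3/(1−ρ); cooperation value: 13/(1−ρ).
IC: 13 ≥ 28(1−ρ^3) + 7ρ^3 = 28 − 21ρ^3.
So ρ^3 ≥ 15/21 = 5/7, giving ρ ≥ (5/7)^(1/3) ≈ 0.894.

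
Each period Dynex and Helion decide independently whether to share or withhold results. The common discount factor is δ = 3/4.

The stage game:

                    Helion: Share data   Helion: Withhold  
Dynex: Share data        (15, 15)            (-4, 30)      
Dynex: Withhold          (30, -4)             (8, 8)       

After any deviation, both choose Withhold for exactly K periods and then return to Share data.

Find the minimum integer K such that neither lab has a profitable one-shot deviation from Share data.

IC: δ(1−δ^K)/(1−δ) ≥ (30−15)/(15−8) = 15/7.
With δ = 3/4: need 1 − δ^K ≥ 15/7·(1−3/4)/(3/4), i.e. δ^K ≤ 0.2857.
Since (3/4)^4 = 0.3164 and (3/4)^5 = 0.2373, the smallest such K is 5.

5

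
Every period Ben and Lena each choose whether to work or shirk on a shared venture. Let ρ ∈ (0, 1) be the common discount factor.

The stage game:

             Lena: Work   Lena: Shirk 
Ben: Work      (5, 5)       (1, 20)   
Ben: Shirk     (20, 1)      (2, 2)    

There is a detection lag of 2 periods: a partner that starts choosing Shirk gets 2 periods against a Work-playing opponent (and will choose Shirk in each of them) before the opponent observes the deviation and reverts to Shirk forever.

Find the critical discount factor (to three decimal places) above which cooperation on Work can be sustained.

0.913

A deviator earns 20 for 2 periods, then 2 forever; cooperating earns 5 forever. Multiplying the IC by (1−ρ):
5 ≥ 20(1−ρ^2) + 2ρ^2, so 18·ρ^2 ≥ 15 and ρ^2 ≥ 5/6.
ρ ≥ (5/6)^(1/2) ≈ 0.913.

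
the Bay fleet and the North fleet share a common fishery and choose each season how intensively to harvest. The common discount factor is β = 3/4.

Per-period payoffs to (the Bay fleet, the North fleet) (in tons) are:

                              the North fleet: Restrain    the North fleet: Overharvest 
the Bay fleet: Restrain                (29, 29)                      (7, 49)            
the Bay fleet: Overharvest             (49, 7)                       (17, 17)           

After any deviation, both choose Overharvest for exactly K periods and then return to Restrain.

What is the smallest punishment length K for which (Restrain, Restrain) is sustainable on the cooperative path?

No profitable deviation requires (29−17)(β+…+β^K) ≥ 49−29, i.e. β+…+β^K ≥ 5/3 ≈ 1.6667.
With β = 3/4, the partial sums are K=1: 0.7500, K=2: 1.3125, K=3: 1.7344.
K = 3 is the first length at which the sum reaches 1.6667.

3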